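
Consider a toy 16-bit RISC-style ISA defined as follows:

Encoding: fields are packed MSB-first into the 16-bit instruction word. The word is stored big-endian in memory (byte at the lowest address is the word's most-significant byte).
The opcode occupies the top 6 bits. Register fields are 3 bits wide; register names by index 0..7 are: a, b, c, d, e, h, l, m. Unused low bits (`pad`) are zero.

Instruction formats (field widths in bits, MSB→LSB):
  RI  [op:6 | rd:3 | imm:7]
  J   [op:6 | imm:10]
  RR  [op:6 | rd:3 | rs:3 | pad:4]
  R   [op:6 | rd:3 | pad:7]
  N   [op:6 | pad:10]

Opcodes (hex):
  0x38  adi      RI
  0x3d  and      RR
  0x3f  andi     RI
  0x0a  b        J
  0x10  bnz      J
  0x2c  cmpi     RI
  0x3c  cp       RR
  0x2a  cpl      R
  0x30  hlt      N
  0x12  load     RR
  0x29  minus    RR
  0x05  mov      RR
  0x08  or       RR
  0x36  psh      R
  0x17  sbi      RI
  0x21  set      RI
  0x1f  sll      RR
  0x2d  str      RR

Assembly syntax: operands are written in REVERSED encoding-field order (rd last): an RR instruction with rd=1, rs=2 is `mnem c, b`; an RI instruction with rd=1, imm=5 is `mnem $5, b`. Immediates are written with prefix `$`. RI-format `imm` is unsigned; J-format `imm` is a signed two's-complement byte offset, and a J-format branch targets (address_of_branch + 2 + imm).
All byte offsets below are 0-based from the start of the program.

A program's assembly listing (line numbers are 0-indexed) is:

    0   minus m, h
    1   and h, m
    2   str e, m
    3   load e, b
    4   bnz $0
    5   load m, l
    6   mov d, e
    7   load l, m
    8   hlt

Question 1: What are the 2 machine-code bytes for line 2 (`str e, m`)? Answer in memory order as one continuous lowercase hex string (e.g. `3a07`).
b7c0

2. str fields op=0x2d:6|rd=7:3|rs=4:3|pad=0:4 → word b7c0h → b7 c0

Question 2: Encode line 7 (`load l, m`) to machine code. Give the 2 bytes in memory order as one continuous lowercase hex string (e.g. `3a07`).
4be0

L7: load op=0x12:6|rd=7:3|rs=6:3|pad=0:4 ⇒ 0x4be0 ⇒ big 4b e0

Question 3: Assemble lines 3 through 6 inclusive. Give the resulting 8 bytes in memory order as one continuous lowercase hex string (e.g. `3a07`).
48c040004b701630

L3: load op=0x12:6|rd=1:3|rs=4:3|pad=0:4 ⇒ 0x48c0 ⇒ big 48 c0
L4: bnz op=0x10:6|imm=0:10 ⇒ 0x4000 ⇒ big 40 00
L5: load op=0x12:6|rd=6:3|rs=7:3|pad=0:4 ⇒ 0x4b70 ⇒ big 4b 70
L6: mov op=0x5:6|rd=4:3|rs=3:3|pad=0:4 ⇒ 0x1630 ⇒ big 16 30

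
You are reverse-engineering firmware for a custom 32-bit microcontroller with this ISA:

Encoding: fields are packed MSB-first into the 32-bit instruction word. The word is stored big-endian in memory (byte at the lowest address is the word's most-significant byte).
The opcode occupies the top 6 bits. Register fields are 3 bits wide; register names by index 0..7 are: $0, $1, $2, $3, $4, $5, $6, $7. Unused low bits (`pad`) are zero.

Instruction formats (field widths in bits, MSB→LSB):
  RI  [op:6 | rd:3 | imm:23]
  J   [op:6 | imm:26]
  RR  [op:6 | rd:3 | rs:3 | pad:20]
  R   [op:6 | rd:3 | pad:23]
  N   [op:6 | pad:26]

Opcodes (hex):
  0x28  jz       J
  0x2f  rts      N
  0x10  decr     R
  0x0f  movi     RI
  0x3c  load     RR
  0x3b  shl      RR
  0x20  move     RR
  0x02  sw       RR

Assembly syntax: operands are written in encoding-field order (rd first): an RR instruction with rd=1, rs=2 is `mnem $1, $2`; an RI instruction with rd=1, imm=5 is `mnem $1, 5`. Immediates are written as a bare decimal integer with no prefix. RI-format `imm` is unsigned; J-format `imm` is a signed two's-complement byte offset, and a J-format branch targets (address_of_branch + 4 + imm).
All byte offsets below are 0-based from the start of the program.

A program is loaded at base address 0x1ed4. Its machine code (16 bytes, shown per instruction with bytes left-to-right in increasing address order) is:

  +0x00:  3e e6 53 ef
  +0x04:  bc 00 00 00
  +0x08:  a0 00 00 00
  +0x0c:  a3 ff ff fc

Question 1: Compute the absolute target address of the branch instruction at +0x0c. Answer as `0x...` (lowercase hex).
+0x0c: a3 ff ff fc ⇒ word 0xa3fffffc (big)
  opcode bits[31:26]=0x28: jz/J
  [25:0] imm=67108860 (s26→-4) = -4
  target = base 0x1ed4 + off 0x0c + 4 + imm -4 = 0x1ee0

0x1ee0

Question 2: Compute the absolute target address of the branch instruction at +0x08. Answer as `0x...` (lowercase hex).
0x1ee0

[08] a0 00 00 00 → 0xa0000000
  top 6b → 0x28 → jz [J]
  imm@[25:0]=0x0 ⇒ 0
  target = base 0x1ed4 + off 0x08 + 4 + imm 0 = 0x1ee0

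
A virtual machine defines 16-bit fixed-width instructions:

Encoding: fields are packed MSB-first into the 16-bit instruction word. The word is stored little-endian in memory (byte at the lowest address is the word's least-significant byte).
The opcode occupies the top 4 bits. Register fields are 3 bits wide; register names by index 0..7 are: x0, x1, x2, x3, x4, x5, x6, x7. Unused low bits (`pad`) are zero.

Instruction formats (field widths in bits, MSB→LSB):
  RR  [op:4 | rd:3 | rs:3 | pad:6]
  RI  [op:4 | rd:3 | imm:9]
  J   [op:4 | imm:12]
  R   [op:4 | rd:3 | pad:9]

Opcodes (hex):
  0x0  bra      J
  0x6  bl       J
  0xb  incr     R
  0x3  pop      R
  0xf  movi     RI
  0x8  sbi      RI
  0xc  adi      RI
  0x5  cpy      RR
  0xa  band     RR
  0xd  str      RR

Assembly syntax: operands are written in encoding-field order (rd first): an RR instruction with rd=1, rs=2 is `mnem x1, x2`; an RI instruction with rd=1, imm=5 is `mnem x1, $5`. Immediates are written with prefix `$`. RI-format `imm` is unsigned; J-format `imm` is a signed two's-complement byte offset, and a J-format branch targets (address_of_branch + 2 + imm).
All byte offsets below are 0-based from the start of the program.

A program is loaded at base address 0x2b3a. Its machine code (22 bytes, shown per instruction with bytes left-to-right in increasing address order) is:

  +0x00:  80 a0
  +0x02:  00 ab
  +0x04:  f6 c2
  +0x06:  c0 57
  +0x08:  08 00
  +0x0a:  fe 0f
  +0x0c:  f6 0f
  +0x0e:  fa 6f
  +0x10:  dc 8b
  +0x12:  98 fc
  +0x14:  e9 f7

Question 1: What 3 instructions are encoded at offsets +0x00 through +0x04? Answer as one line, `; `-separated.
band x0, x2; band x5, x4; adi x1, $246

off 0x00: read 80 a0 as little → 0xa080
  opcode bits[15:12]=0xa: band/RR
  rd: (w>>9)&0x7=0x0 → x0
  rs: (w>>6)&0x7=0x2 → x2
off 0x02: read 00 ab as little → 0xab00
  opcode bits[15:12]=0xa: band/RR
  rd: (w>>9)&0x7=0x5 → x5
  rs: (w>>6)&0x7=0x4 → x4
off 0x04: read f6 c2 as little → 0xc2f6
  opcode bits[15:12]=0xc: adi/RI
  rd: (w>>9)&0x7=0x1 → x1
  imm: (w>>0)&0x1ff=0xf6 → $246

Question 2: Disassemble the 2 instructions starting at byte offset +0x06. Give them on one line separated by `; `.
cpy x3, x7; bra $8

@+06  little-endian(c0 57) = 0x57c0
  opcode bits[15:12]=0x5: cpy/RR
  [11:9] rd=3 = x3
  [8:6] rs=7 = x7
@+08  little-endian(08 00) = 0x0008
  opcode bits[15:12]=0x0: bra/J
  [11:0] imm=8 = $8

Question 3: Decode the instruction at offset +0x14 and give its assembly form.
movi x3, $489

off 0x14: read e9 f7 as little → 0xf7e9
  op=0xf7e9>>12=0xf ⇒ movi (RI)
  [11:9] rd=3 = x3
  [8:0] imm=489 = $489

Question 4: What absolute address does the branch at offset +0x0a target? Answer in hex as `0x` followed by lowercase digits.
off 0x0a: read fe 0f as little → 0x0ffe
  op=0x0ffe>>12=0x0 ⇒ bra (J)
  [11:0] imm=4094 (s12→-2) = $-2
  target = base 0x2b3a + off 0x0a + 2 + imm -2 = 0x2b44

0x2b44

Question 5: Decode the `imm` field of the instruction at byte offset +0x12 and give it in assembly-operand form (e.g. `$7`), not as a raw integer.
$152

+0x12: 98 fc ⇒ word 0xfc98 (little)
  top 4b → 0xf → movi [RI]
  rd@[11:9]=0x6 ⇒ x6
  imm@[8:0]=0x98 ⇒ $152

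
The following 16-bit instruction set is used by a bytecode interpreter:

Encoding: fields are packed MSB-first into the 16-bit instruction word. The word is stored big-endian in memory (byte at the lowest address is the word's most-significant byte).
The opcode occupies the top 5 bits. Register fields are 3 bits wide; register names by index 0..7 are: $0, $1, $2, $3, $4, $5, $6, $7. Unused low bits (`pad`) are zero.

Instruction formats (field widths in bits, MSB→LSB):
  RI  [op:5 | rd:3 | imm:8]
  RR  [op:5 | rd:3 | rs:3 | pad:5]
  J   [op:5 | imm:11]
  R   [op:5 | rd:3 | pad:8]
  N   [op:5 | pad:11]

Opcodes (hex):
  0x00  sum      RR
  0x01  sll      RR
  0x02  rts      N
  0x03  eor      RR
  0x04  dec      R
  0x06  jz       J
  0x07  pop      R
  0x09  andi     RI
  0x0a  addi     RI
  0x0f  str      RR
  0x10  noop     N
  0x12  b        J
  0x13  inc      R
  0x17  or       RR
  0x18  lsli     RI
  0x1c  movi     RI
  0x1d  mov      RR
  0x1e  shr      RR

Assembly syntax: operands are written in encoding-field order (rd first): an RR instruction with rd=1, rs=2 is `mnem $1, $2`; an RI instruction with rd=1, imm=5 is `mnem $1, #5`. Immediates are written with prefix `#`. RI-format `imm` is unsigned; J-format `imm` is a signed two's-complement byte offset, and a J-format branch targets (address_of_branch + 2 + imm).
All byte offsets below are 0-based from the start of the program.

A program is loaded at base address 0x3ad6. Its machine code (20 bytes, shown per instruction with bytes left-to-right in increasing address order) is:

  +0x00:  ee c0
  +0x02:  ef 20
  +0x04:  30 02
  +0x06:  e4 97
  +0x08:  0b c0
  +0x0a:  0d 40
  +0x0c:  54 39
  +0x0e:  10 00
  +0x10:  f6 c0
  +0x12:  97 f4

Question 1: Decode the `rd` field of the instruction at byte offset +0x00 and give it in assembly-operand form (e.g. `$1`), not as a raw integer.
$6

off 0x00: read ee c0 as big → 0xeec0
  op=0xeec0>>11=0x1d ⇒ mov (RR)
  rd: (w>>8)&0x7=0x6 → $6
  rs: (w>>5)&0x7=0x6 → $6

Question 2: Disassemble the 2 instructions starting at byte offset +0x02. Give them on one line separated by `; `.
mov $7, $1; jz #2

off 0x02: read ef 20 as big → 0xef20
  opcode bits[15:11]=0x1d: mov/RR
  rd@[10:8]=0x7 ⇒ $7
  rs@[7:5]=0x1 ⇒ $1
off 0x04: read 30 02 as big → 0x3002
  opcode bits[15:11]=0x6: jz/J
  imm@[10:0]=0x2 ⇒ #2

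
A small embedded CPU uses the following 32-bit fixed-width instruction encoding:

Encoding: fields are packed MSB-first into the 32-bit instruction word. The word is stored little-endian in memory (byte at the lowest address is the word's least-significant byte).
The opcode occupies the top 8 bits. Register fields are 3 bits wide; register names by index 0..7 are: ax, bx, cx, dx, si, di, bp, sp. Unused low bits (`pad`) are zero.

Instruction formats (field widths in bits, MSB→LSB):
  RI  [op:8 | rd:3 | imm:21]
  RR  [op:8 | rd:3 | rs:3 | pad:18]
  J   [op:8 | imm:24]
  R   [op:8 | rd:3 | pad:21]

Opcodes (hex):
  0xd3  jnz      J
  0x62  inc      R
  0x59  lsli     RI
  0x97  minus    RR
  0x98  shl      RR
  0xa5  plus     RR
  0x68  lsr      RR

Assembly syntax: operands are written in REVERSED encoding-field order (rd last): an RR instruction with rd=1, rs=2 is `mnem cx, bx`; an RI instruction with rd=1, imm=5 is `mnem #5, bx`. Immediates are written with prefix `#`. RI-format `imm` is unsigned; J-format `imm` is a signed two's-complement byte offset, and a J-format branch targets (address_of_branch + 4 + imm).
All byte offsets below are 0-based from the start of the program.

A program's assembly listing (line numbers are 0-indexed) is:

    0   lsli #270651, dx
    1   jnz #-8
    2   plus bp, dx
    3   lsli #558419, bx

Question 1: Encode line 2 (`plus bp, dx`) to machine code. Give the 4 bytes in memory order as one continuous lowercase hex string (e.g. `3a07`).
2. plus fields op=0xa5:8|rd=3:3|rs=6:3|pad=0:18 → word a5780000h → 00 00 78 a5

000078a5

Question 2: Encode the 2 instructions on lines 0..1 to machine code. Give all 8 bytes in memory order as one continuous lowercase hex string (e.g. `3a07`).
line 0 (lsli): pack op=0x59:8|rd=3:3|imm=270651:21 = 0x5964213b; little→ 3b 21 64 59
line 1 (jnz): pack op=0xd3:8|imm=-8:24 = 0xd3fffff8; little→ f8 ff ff d3

3b216459f8ffffd3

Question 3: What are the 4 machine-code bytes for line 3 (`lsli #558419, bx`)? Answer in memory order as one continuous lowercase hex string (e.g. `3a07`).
3. lsli fields op=0x59:8|rd=1:3|imm=558419:21 → word 59288553h → 53 85 28 59

53852859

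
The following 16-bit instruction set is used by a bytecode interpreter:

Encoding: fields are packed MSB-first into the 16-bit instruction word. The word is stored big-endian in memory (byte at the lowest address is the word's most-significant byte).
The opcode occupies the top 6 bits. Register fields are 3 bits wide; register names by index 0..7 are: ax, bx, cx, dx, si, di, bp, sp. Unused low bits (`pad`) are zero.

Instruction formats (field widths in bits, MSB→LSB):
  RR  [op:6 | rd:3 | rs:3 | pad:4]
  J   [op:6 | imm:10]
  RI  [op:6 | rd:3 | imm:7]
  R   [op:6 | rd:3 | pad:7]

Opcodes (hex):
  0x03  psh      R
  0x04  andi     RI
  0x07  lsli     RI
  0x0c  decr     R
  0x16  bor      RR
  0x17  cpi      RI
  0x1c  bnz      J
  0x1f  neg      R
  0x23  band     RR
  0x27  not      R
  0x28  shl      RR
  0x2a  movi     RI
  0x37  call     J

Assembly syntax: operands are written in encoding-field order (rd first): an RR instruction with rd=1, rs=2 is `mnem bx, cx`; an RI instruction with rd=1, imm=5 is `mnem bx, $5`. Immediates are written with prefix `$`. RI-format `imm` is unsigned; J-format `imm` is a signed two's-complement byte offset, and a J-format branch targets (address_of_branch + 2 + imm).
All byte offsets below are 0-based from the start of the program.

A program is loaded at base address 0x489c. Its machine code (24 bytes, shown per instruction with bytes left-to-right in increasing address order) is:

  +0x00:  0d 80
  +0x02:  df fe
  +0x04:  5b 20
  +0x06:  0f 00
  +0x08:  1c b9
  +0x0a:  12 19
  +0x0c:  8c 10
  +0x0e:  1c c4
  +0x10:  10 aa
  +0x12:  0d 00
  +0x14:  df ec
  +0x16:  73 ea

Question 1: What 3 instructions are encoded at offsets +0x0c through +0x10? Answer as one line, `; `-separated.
band ax, bx; lsli bx, $68; andi bx, $42

[0c] 8c 10 → 0x8c10
  opcode bits[15:10]=0x23: band/RR
  rd@[9:7]=0x0 ⇒ ax
  rs@[6:4]=0x1 ⇒ bx
[0e] 1c c4 → 0x1cc4
  opcode bits[15:10]=0x7: lsli/RI
  rd@[9:7]=0x1 ⇒ bx
  imm@[6:0]=0x44 ⇒ $68
[10] 10 aa → 0x10aa
  opcode bits[15:10]=0x4: andi/RI
  rd@[9:7]=0x1 ⇒ bx
  imm@[6:0]=0x2a ⇒ $42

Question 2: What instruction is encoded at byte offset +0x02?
call $-2

@+02  big-endian(df fe) = 0xdffe
  opcode bits[15:10]=0x37: call/J
  imm: (w>>0)&0x3ff=0x3fe (s10→-2) → $-2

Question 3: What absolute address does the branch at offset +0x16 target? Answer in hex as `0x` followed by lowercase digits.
0x489e

@+16  big-endian(73 ea) = 0x73ea
  op=0x73ea>>10=0x1c ⇒ bnz (J)
  imm@[9:0]=0x3ea (s10→-22) ⇒ $-22
  target = base 0x489c + off 0x16 + 2 + imm -22 = 0x489e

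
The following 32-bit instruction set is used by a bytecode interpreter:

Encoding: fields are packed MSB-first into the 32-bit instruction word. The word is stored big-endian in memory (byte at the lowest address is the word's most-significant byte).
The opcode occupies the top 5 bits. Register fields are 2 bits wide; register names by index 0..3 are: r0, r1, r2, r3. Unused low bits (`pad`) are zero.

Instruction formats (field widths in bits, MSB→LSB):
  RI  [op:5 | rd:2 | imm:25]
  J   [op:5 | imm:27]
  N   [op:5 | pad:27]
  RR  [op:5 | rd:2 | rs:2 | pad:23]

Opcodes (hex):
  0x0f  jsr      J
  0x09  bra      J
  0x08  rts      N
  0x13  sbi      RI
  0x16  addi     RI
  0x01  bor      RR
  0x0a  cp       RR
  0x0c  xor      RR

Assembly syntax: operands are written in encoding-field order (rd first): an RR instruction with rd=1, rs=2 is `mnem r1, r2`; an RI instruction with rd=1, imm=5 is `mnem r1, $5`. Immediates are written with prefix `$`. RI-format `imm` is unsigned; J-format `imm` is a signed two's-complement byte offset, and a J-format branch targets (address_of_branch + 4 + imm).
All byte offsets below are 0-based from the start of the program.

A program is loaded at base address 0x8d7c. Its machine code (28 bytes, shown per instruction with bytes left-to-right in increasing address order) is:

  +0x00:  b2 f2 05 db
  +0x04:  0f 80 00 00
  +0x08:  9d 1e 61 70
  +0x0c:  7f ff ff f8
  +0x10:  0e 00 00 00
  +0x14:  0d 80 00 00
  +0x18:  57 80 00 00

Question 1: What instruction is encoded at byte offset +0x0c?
jsr $-8

off 0x0c: read 7f ff ff f8 as big → 0x7ffffff8
  opcode bits[31:27]=0xf: jsr/J
  imm@[26:0]=0x7fffff8 (s27→-8) ⇒ $-8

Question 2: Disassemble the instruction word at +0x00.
+0x00: b2 f2 05 db ⇒ word 0xb2f205db (big)
  opcode bits[31:27]=0x16: addi/RI
  [26:25] rd=1 = r1
  [24:0] imm=15861211 = $15861211

addi r1, $15861211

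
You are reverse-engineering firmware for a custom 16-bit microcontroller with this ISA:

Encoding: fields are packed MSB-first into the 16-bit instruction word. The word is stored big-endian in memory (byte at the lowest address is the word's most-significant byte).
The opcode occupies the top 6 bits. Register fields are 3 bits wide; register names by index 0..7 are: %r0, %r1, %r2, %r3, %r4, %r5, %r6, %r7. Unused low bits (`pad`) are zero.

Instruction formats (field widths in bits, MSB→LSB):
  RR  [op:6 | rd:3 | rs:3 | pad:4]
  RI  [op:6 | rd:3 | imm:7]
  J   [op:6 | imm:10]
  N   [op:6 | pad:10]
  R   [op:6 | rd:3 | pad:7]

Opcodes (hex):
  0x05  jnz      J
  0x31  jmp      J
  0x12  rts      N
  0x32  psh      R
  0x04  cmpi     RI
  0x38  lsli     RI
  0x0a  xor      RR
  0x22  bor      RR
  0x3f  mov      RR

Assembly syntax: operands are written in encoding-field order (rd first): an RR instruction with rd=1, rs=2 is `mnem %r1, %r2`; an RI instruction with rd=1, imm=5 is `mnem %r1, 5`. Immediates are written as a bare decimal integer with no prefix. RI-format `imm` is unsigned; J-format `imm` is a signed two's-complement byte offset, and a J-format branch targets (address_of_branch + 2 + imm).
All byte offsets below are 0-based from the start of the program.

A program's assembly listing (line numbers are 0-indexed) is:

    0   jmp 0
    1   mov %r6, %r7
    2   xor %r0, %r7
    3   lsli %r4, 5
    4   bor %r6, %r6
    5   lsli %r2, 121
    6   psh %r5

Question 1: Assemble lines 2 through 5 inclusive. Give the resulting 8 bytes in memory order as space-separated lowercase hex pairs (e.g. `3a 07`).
28 70 e2 05 8b 60 e1 79

L2: xor op=0xa:6|rd=0:3|rs=7:3|pad=0:4 ⇒ 0x2870 ⇒ big 28 70
L3: lsli op=0x38:6|rd=4:3|imm=5:7 ⇒ 0xe205 ⇒ big e2 05
L4: bor op=0x22:6|rd=6:3|rs=6:3|pad=0:4 ⇒ 0x8b60 ⇒ big 8b 60
L5: lsli op=0x38:6|rd=2:3|imm=121:7 ⇒ 0xe179 ⇒ big e1 79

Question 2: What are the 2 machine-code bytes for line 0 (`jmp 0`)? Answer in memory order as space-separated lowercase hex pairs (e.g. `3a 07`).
c4 00

line 0 (jmp): pack op=0x31:6|imm=0:10 = 0xc400; big→ c4 00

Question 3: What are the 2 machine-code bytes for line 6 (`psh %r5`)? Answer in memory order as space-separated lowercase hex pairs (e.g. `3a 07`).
ca 80

L6: psh op=0x32:6|rd=5:3|pad=0:7 ⇒ 0xca80 ⇒ big ca 80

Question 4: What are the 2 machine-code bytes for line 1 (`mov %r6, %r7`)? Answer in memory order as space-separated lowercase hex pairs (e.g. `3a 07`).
line 1 (mov): pack op=0x3f:6|rd=6:3|rs=7:3|pad=0:4 = 0xff70; big→ ff 70

ff 70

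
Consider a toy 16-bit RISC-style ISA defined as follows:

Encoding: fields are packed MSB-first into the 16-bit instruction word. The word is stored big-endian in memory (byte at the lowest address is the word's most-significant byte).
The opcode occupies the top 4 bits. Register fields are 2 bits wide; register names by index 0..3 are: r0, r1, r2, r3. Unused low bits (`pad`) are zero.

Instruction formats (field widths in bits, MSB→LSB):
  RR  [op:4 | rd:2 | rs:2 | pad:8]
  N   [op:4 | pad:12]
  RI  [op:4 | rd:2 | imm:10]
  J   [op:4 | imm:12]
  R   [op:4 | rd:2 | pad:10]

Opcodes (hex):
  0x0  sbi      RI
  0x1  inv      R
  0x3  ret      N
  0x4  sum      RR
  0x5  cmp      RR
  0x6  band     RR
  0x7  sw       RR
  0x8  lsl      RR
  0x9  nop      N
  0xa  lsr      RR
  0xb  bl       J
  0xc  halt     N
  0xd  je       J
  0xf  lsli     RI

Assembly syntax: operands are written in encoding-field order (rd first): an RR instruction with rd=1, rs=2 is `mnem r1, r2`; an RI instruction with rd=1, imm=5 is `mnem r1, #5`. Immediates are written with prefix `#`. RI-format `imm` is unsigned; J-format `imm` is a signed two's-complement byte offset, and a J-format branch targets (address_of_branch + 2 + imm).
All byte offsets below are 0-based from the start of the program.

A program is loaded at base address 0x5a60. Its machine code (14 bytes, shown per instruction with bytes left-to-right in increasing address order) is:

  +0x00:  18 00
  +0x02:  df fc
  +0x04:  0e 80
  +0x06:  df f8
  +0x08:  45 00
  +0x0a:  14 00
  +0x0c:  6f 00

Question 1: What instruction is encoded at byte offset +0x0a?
off 0x0a: read 14 00 as big → 0x1400
  op=0x1400>>12=0x1 ⇒ inv (R)
  [11:10] rd=1 = r1

inv r1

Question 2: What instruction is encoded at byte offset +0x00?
off 0x00: read 18 00 as big → 0x1800
  top 4b → 0x1 → inv [R]
  rd: (w>>10)&0x3=0x2 → r2

inv r2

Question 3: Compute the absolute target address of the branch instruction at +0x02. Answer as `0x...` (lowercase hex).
@+02  big-endian(df fc) = 0xdffc
  op=0xdffc>>12=0xd ⇒ je (J)
  imm: (w>>0)&0xfff=0xffc (s12→-4) → #-4
  target = base 0x5a60 + off 0x02 + 2 + imm -4 = 0x5a60

0x5a60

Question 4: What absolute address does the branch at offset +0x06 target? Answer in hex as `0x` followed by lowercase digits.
+0x06: df f8 ⇒ word 0xdff8 (big)
  op=0xdff8>>12=0xd ⇒ je (J)
  imm@[11:0]=0xff8 (s12→-8) ⇒ #-8
  target = base 0x5a60 + off 0x06 + 2 + imm -8 = 0x5a60

0x5a60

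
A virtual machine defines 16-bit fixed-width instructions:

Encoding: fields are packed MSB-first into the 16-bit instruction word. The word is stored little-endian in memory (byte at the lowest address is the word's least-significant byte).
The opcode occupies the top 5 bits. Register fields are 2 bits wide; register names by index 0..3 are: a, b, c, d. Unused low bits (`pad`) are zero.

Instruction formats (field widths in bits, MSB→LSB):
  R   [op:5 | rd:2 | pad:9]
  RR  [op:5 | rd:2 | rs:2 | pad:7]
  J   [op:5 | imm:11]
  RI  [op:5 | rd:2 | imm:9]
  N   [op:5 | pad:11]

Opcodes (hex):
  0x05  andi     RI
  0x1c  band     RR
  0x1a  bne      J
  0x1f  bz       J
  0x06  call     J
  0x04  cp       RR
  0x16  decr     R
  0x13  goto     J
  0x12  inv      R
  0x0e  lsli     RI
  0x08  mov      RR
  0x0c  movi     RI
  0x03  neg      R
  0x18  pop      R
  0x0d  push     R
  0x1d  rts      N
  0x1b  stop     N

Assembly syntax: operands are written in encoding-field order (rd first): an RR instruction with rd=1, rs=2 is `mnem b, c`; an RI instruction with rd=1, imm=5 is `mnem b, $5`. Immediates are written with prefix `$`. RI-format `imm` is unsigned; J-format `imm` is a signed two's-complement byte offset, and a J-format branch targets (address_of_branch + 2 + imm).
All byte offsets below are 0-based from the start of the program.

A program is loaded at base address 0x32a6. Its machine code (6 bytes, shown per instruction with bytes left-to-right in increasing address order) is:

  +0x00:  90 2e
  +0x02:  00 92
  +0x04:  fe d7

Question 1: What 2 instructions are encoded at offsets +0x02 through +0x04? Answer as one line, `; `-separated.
+0x02: 00 92 ⇒ word 0x9200 (little)
  opcode bits[15:11]=0x12: inv/R
  rd: (w>>9)&0x3=0x1 → b
+0x04: fe d7 ⇒ word 0xd7fe (little)
  opcode bits[15:11]=0x1a: bne/J
  imm: (w>>0)&0x7ff=0x7fe (s11→-2) → $-2

inv b; bne $-2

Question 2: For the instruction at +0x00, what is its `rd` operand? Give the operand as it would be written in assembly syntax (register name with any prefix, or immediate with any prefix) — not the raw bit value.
d

[00] 90 2e → 0x2e90
  opcode bits[15:11]=0x5: andi/RI
  rd: (w>>9)&0x3=0x3 → d
  imm: (w>>0)&0x1ff=0x90 → $144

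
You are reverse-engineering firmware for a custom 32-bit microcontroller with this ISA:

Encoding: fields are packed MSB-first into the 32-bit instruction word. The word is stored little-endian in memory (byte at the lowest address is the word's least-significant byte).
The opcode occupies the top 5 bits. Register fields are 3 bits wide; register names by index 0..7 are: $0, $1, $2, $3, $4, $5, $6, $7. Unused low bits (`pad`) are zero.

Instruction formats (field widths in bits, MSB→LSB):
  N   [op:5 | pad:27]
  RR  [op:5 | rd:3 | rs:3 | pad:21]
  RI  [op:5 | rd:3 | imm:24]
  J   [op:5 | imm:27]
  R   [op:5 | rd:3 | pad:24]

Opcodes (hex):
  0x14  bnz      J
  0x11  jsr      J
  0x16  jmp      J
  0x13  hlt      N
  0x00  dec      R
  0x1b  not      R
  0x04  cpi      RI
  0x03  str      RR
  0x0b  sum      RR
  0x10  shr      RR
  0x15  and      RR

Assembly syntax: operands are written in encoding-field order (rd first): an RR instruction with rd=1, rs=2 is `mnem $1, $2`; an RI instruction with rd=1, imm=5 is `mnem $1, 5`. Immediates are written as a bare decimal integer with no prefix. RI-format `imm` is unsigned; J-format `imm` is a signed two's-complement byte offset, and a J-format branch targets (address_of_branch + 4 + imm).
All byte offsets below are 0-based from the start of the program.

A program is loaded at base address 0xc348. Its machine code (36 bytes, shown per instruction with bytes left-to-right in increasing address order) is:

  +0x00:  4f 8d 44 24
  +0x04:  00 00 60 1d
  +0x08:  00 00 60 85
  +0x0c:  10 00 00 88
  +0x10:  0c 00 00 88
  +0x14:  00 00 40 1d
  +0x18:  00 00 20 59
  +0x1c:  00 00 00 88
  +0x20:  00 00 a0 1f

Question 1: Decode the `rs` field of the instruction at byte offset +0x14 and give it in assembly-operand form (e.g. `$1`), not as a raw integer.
$2

@+14  little-endian(00 00 40 1d) = 0x1d400000
  opcode bits[31:27]=0x3: str/RR
  [26:24] rd=5 = $5
  [23:21] rs=2 = $2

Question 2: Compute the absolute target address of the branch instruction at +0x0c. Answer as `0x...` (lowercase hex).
0xc368

[0c] 10 00 00 88 → 0x88000010
  opcode bits[31:27]=0x11: jsr/J
  [26:0] imm=16 = 16
  target = base 0xc348 + off 0x0c + 4 + imm 16 = 0xc368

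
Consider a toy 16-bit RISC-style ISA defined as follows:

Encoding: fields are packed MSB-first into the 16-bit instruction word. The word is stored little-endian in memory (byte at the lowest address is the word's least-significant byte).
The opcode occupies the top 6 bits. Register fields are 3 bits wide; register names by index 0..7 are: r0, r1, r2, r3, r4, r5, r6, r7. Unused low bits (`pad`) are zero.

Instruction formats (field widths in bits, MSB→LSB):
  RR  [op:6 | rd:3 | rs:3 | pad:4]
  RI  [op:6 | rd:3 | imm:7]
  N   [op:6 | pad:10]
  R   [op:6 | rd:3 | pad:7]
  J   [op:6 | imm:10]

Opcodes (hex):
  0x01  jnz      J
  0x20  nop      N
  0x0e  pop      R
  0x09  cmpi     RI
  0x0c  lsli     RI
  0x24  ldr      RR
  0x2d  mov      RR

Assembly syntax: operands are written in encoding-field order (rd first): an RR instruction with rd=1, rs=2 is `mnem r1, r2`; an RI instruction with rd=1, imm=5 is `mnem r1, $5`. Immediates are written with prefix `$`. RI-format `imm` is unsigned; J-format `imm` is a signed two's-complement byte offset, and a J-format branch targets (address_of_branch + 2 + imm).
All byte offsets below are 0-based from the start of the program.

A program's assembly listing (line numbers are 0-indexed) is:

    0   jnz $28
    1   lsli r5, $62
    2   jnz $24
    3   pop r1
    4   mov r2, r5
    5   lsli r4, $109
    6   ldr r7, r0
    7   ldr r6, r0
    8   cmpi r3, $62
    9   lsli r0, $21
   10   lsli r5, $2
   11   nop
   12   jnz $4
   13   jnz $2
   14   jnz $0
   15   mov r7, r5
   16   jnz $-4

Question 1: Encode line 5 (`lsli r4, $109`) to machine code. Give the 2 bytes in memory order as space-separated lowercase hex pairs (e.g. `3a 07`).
6d 32

L5: lsli op=0xc:6|rd=4:3|imm=109:7 ⇒ 0x326d ⇒ little 6d 32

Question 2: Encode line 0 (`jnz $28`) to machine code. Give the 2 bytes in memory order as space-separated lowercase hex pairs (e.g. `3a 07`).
1c 04

0. jnz fields op=0x1:6|imm=28:10 → word 041ch → 1c 04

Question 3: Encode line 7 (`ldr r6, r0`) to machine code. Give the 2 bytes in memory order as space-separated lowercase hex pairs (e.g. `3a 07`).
L7: ldr op=0x24:6|rd=6:3|rs=0:3|pad=0:4 ⇒ 0x9300 ⇒ little 00 93

00 93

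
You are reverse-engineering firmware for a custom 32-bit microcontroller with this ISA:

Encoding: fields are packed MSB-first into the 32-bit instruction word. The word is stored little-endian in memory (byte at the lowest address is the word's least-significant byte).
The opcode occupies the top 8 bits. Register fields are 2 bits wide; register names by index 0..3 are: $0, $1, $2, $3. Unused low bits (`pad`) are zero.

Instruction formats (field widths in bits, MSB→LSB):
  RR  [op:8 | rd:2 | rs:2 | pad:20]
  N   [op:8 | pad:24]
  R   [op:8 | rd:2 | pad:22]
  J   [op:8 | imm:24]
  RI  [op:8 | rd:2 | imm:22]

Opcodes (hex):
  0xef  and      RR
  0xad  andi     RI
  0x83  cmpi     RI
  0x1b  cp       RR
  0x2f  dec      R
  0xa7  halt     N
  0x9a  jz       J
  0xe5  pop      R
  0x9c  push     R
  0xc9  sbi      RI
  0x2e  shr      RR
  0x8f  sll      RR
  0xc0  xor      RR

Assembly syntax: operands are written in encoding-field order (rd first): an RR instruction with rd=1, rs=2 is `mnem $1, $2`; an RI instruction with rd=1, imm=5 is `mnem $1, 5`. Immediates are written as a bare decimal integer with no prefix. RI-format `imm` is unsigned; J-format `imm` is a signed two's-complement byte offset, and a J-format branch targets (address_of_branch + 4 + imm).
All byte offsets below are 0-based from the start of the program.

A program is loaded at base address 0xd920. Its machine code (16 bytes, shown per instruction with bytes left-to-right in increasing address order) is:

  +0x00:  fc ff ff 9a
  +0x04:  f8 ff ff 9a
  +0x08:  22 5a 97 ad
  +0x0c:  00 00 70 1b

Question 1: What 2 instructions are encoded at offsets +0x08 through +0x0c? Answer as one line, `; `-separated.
off 0x08: read 22 5a 97 ad as little → 0xad975a22
  op=0xad975a22>>24=0xad ⇒ andi (RI)
  rd@[23:22]=0x2 ⇒ $2
  imm@[21:0]=0x175a22 ⇒ 1530402
off 0x0c: read 00 00 70 1b as little → 0x1b700000
  op=0x1b700000>>24=0x1b ⇒ cp (RR)
  rd@[23:22]=0x1 ⇒ $1
  rs@[21:20]=0x3 ⇒ $3

andi $2, 1530402; cp $1, $3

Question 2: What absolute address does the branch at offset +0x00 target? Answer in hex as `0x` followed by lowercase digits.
+0x00: fc ff ff 9a ⇒ word 0x9afffffc (little)
  top 8b → 0x9a → jz [J]
  [23:0] imm=16777212 (s24→-4) = -4
  target = base 0xd920 + off 0x00 + 4 + imm -4 = 0xd920

0xd920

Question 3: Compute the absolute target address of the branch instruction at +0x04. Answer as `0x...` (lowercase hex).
[04] f8 ff ff 9a → 0x9afffff8
  op=0x9afffff8>>24=0x9a ⇒ jz (J)
  [23:0] imm=16777208 (s24→-8) = -8
  target = base 0xd920 + off 0x04 + 4 + imm -8 = 0xd920

0xd920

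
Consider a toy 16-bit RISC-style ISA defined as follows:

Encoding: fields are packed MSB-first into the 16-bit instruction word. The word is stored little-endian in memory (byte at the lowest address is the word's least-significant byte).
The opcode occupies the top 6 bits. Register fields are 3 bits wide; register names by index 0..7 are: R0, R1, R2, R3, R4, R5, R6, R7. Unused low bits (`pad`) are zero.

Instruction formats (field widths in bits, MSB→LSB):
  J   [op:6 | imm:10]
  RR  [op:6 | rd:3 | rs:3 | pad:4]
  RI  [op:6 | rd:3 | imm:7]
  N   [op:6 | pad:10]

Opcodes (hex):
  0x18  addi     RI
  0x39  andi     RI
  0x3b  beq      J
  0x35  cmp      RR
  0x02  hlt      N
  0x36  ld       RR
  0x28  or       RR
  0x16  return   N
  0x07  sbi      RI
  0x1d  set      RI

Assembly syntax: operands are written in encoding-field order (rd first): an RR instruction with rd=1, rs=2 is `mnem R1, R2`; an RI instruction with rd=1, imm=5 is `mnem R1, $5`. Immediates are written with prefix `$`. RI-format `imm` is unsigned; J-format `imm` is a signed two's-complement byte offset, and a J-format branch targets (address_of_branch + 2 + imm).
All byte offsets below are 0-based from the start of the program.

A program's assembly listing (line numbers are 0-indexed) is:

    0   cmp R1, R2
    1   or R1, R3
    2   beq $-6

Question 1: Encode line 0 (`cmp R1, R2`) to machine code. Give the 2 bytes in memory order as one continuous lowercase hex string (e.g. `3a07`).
line 0 (cmp): pack op=0x35:6|rd=1:3|rs=2:3|pad=0:4 = 0xd4a0; little→ a0 d4

a0d4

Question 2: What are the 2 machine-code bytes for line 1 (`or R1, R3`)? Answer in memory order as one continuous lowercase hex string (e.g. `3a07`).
line 1 (or): pack op=0x28:6|rd=1:3|rs=3:3|pad=0:4 = 0xa0b0; little→ b0 a0

b0a0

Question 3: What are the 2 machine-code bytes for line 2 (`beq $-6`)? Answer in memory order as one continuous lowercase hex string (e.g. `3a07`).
faef

line 2 (beq): pack op=0x3b:6|imm=-6:10 = 0xeffa; little→ fa ef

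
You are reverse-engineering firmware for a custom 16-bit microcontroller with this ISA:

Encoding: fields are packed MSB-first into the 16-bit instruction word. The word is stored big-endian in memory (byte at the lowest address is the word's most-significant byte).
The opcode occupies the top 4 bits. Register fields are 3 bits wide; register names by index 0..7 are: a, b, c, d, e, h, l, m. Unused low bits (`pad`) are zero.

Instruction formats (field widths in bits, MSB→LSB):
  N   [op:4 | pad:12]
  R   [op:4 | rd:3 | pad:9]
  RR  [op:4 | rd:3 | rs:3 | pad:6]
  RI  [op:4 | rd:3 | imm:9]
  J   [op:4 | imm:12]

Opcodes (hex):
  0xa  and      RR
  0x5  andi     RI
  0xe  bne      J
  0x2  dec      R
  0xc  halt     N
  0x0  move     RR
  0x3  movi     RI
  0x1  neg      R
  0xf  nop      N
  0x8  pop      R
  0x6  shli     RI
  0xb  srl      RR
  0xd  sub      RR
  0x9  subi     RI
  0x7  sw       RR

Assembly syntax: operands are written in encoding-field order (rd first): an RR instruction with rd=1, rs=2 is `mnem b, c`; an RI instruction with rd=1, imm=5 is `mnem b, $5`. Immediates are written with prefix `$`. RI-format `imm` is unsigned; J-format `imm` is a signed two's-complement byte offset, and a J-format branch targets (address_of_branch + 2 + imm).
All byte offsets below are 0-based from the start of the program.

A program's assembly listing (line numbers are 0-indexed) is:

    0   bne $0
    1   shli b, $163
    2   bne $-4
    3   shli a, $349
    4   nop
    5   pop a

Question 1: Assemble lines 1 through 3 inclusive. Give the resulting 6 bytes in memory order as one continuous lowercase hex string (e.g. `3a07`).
1. shli fields op=0x6:4|rd=1:3|imm=163:9 → word 62a3h → 62 a3
2. bne fields op=0xe:4|imm=-4:12 → word effch → ef fc
3. shli fields op=0x6:4|rd=0:3|imm=349:9 → word 615dh → 61 5d

62a3effc615d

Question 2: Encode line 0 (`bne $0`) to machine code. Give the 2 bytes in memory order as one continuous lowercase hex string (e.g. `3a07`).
e000

line 0 (bne): pack op=0xe:4|imm=0:12 = 0xe000; big→ e0 00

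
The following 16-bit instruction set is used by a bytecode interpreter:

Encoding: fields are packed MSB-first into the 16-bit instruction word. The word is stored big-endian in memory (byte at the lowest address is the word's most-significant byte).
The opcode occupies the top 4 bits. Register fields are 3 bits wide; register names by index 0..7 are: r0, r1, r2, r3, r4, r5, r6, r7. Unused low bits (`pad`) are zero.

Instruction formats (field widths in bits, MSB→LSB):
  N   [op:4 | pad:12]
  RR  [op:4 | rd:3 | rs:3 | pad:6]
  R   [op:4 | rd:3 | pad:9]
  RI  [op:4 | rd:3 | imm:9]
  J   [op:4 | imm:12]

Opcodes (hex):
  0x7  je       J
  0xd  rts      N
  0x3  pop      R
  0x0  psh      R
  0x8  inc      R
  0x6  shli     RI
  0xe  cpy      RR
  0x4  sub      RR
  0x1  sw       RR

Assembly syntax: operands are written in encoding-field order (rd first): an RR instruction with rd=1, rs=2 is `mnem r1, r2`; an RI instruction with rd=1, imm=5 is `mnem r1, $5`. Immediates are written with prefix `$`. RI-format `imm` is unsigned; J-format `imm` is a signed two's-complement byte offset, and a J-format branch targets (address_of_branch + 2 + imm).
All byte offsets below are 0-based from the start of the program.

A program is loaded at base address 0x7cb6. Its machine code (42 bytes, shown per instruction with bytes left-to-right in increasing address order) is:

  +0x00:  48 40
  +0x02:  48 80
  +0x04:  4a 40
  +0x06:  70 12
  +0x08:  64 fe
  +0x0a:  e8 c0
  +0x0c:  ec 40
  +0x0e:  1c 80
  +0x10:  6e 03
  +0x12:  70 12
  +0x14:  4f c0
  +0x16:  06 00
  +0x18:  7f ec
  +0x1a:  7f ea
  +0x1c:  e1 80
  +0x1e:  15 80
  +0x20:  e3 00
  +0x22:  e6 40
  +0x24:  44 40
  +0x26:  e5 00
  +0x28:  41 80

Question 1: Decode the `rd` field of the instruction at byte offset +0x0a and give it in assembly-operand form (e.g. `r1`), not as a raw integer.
@+0a  big-endian(e8 c0) = 0xe8c0
  top 4b → 0xe → cpy [RR]
  [11:9] rd=4 = r4
  [8:6] rs=3 = r3

r4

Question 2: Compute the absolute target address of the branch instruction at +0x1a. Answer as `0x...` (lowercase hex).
0x7cbc

off 0x1a: read 7f ea as big → 0x7fea
  top 4b → 0x7 → je [J]
  [11:0] imm=4074 (s12→-22) = $-22
  target = base 0x7cb6 + off 0x1a + 2 + imm -22 = 0x7cbc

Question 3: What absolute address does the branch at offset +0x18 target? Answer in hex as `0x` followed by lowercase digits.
0x7cbc

[18] 7f ec → 0x7fec
  opcode bits[15:12]=0x7: je/J
  imm@[11:0]=0xfec (s12→-20) ⇒ $-20
  target = base 0x7cb6 + off 0x18 + 2 + imm -20 = 0x7cbc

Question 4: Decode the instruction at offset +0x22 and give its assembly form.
off 0x22: read e6 40 as big → 0xe640
  top 4b → 0xe → cpy [RR]
  rd: (w>>9)&0x7=0x3 → r3
  rs: (w>>6)&0x7=0x1 → r1

cpy r3, r1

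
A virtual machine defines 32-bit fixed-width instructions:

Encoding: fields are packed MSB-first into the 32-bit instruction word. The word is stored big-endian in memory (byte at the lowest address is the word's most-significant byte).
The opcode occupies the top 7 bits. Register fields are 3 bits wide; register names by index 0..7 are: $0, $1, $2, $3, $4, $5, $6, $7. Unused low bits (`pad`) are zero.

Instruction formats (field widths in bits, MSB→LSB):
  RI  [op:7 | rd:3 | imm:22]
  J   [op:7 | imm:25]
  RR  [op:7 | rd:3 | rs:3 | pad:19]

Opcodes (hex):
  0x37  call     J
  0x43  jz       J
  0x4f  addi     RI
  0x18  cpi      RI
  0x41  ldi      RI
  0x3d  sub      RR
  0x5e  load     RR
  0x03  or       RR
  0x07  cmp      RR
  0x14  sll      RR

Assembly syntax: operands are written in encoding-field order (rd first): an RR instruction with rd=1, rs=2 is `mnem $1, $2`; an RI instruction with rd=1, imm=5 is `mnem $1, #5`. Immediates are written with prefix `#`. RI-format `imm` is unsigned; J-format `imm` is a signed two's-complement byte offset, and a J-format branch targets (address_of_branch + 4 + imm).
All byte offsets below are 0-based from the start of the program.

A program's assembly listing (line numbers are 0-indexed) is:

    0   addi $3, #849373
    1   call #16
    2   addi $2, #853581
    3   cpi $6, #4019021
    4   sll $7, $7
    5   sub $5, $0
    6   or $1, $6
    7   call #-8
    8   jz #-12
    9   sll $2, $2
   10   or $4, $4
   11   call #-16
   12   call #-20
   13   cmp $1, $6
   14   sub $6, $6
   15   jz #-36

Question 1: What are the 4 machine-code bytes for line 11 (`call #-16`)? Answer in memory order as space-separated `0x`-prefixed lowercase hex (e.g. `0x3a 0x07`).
0x6f 0xff 0xff 0xf0

11. call fields op=0x37:7|imm=-16:25 → word 6ffffff0h → 6f ff ff f0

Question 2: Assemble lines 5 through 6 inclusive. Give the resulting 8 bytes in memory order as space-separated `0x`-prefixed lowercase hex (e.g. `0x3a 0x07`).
line 5 (sub): pack op=0x3d:7|rd=5:3|rs=0:3|pad=0:19 = 0x7b400000; big→ 7b 40 00 00
line 6 (or): pack op=0x3:7|rd=1:3|rs=6:3|pad=0:19 = 0x06700000; big→ 06 70 00 00

0x7b 0x40 0x00 0x00 0x06 0x70 0x00 0x00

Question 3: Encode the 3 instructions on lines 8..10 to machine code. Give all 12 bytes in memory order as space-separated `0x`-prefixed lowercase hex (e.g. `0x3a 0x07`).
0x87 0xff 0xff 0xf4 0x28 0x90 0x00 0x00 0x07 0x20 0x00 0x00

line 8 (jz): pack op=0x43:7|imm=-12:25 = 0x87fffff4; big→ 87 ff ff f4
line 9 (sll): pack op=0x14:7|rd=2:3|rs=2:3|pad=0:19 = 0x28900000; big→ 28 90 00 00
line 10 (or): pack op=0x3:7|rd=4:3|rs=4:3|pad=0:19 = 0x07200000; big→ 07 20 00 00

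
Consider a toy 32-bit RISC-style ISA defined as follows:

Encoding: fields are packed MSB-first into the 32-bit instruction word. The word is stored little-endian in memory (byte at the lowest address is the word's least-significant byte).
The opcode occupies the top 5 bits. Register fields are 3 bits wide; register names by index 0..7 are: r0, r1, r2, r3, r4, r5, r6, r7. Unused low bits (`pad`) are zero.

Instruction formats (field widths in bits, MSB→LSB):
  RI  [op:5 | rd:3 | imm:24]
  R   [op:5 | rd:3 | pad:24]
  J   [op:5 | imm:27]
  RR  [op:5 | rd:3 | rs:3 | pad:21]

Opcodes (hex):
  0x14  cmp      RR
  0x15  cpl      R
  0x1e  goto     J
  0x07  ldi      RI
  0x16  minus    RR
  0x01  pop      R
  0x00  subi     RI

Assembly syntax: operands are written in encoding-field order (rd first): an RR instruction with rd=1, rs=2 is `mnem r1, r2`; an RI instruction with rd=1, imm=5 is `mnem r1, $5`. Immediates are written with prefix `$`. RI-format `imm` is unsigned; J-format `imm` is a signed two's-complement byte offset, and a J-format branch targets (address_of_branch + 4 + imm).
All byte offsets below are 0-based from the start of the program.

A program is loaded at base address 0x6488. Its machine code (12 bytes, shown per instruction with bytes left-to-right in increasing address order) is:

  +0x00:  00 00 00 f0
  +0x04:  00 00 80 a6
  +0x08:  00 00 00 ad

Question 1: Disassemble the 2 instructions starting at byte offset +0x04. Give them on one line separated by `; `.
@+04  little-endian(00 00 80 a6) = 0xa6800000
  op=0xa6800000>>27=0x14 ⇒ cmp (RR)
  rd@[26:24]=0x6 ⇒ r6
  rs@[23:21]=0x4 ⇒ r4
@+08  little-endian(00 00 00 ad) = 0xad000000
  op=0xad000000>>27=0x15 ⇒ cpl (R)
  rd@[26:24]=0x5 ⇒ r5

cmp r6, r4; cpl r5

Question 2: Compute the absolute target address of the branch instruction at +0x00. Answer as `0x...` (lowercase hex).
0x648c

+0x00: 00 00 00 f0 ⇒ word 0xf0000000 (little)
  opcode bits[31:27]=0x1e: goto/J
  imm@[26:0]=0x0 ⇒ $0
  target = base 0x6488 + off 0x00 + 4 + imm 0 = 0x648c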